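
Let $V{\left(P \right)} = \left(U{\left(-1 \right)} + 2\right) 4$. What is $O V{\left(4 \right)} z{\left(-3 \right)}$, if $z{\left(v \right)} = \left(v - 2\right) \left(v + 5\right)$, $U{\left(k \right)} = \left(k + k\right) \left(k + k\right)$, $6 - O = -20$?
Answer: $-6240$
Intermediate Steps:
$O = 26$ ($O = 6 - -20 = 6 + 20 = 26$)
$U{\left(k \right)} = 4 k^{2}$ ($U{\left(k \right)} = 2 k 2 k = 4 k^{2}$)
$z{\left(v \right)} = \left(-2 + v\right) \left(5 + v\right)$
$V{\left(P \right)} = 24$ ($V{\left(P \right)} = \left(4 \left(-1\right)^{2} + 2\right) 4 = \left(4 \cdot 1 + 2\right) 4 = \left(4 + 2\right) 4 = 6 \cdot 4 = 24$)
$O V{\left(4 \right)} z{\left(-3 \right)} = 26 \cdot 24 \left(-10 + \left(-3\right)^{2} + 3 \left(-3\right)\right) = 624 \left(-10 + 9 - 9\right) = 624 \left(-10\right) = -6240$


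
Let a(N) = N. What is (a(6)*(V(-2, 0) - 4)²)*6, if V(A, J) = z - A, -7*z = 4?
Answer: 11664/49 ≈ 238.04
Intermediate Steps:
z = -4/7 (z = -⅐*4 = -4/7 ≈ -0.57143)
V(A, J) = -4/7 - A
(a(6)*(V(-2, 0) - 4)²)*6 = (6*((-4/7 - 1*(-2)) - 4)²)*6 = (6*((-4/7 + 2) - 4)²)*6 = (6*(10/7 - 4)²)*6 = (6*(-18/7)²)*6 = (6*(324/49))*6 = (1944/49)*6 = 11664/49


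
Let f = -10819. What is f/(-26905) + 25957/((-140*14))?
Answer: -135433569/10546760 ≈ -12.841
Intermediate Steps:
f/(-26905) + 25957/((-140*14)) = -10819/(-26905) + 25957/((-140*14)) = -10819*(-1/26905) + 25957/(-1960) = 10819/26905 + 25957*(-1/1960) = 10819/26905 - 25957/1960 = -135433569/10546760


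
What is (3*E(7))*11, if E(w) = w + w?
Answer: 462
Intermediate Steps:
E(w) = 2*w
(3*E(7))*11 = (3*(2*7))*11 = (3*14)*11 = 42*11 = 462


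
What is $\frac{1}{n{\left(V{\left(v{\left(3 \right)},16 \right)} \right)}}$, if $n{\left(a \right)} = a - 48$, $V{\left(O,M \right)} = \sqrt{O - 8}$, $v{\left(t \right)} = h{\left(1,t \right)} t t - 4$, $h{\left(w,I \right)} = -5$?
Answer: $- \frac{16}{787} - \frac{i \sqrt{57}}{2361} \approx -0.02033 - 0.0031977 i$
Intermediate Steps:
$v{\left(t \right)} = -4 - 5 t^{2}$ ($v{\left(t \right)} = - 5 t t - 4 = - 5 t^{2} - 4 = -4 - 5 t^{2}$)
$V{\left(O,M \right)} = \sqrt{-8 + O}$
$n{\left(a \right)} = -48 + a$ ($n{\left(a \right)} = a - 48 = -48 + a$)
$\frac{1}{n{\left(V{\left(v{\left(3 \right)},16 \right)} \right)}} = \frac{1}{-48 + \sqrt{-8 - \left(4 + 5 \cdot 3^{2}\right)}} = \frac{1}{-48 + \sqrt{-8 - 49}} = \frac{1}{-48 + \sqrt{-57}} = \frac{1}{-48 + i \sqrt{57}}$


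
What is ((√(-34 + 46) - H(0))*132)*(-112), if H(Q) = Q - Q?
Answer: -29568*√3 ≈ -51213.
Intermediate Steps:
H(Q) = 0
((√(-34 + 46) - H(0))*132)*(-112) = ((√(-34 + 46) - 1*0)*132)*(-112) = ((√12 + 0)*132)*(-112) = ((2*√3 + 0)*132)*(-112) = ((2*√3)*132)*(-112) = (264*√3)*(-112) = -29568*√3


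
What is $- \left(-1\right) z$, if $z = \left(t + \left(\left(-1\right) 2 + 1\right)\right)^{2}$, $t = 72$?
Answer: $5041$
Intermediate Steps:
$z = 5041$ ($z = \left(72 + \left(\left(-1\right) 2 + 1\right)\right)^{2} = \left(72 + \left(-2 + 1\right)\right)^{2} = \left(72 - 1\right)^{2} = 71^{2} = 5041$)
$- \left(-1\right) z = - \left(-1\right) 5041 = \left(-1\right) \left(-5041\right) = 5041$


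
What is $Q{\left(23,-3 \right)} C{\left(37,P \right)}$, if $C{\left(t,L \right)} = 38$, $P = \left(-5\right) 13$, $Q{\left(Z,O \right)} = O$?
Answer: $-114$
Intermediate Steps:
$P = -65$
$Q{\left(23,-3 \right)} C{\left(37,P \right)} = \left(-3\right) 38 = -114$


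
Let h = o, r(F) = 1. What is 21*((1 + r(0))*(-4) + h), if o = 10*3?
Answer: 462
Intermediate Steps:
o = 30
h = 30
21*((1 + r(0))*(-4) + h) = 21*((1 + 1)*(-4) + 30) = 21*(2*(-4) + 30) = 21*(-8 + 30) = 21*22 = 462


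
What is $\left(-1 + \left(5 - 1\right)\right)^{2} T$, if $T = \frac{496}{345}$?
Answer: $\frac{1488}{115} \approx 12.939$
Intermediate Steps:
$T = \frac{496}{345}$ ($T = 496 \cdot \frac{1}{345} = \frac{496}{345} \approx 1.4377$)
$\left(-1 + \left(5 - 1\right)\right)^{2} T = \left(-1 + \left(5 - 1\right)\right)^{2} \cdot \frac{496}{345} = \left(-1 + 4\right)^{2} \cdot \frac{496}{345} = 3^{2} \cdot \frac{496}{345} = 9 \cdot \frac{496}{345} = \frac{1488}{115}$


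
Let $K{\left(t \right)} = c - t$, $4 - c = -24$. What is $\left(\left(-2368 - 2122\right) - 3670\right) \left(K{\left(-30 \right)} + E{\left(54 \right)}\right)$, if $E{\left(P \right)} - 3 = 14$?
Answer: $-612000$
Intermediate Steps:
$c = 28$ ($c = 4 - -24 = 4 + 24 = 28$)
$E{\left(P \right)} = 17$ ($E{\left(P \right)} = 3 + 14 = 17$)
$K{\left(t \right)} = 28 - t$
$\left(\left(-2368 - 2122\right) - 3670\right) \left(K{\left(-30 \right)} + E{\left(54 \right)}\right) = \left(\left(-2368 - 2122\right) - 3670\right) \left(\left(28 - -30\right) + 17\right) = \left(\left(-2368 - 2122\right) - 3670\right) \left(\left(28 + 30\right) + 17\right) = \left(-4490 - 3670\right) \left(58 + 17\right) = \left(-8160\right) 75 = -612000$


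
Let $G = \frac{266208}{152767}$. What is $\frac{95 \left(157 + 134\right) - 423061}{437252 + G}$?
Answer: $- \frac{15101629018}{16699485623} \approx -0.90432$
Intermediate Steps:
$G = \frac{266208}{152767}$ ($G = 266208 \cdot \frac{1}{152767} = \frac{266208}{152767} \approx 1.7426$)
$\frac{95 \left(157 + 134\right) - 423061}{437252 + G} = \frac{95 \left(157 + 134\right) - 423061}{437252 + \frac{266208}{152767}} = \frac{95 \cdot 291 - 423061}{\frac{66797942492}{152767}} = \left(27645 - 423061\right) \frac{152767}{66797942492} = \left(-395416\right) \frac{152767}{66797942492} = - \frac{15101629018}{16699485623}$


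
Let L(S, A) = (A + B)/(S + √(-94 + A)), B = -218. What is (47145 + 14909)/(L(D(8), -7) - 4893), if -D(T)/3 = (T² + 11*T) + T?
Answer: -11663394661537/919578516429 - 775675*I*√101/306526172143 ≈ -12.683 - 2.5432e-5*I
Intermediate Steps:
D(T) = -36*T - 3*T² (D(T) = -3*((T² + 11*T) + T) = -3*(T² + 12*T) = -36*T - 3*T²)
L(S, A) = (-218 + A)/(S + √(-94 + A)) (L(S, A) = (A - 218)/(S + √(-94 + A)) = (-218 + A)/(S + √(-94 + A)))
(47145 + 14909)/(L(D(8), -7) - 4893) = (47145 + 14909)/((-218 - 7)/(-3*8*(12 + 8) + √(-94 - 7)) - 4893) = 62054/(-225/(-3*8*20 + √(-101)) - 4893) = 62054/(-225/(-480 + I*√101) - 4893) = 62054/(-4893 - 225/(-480 + I*√101))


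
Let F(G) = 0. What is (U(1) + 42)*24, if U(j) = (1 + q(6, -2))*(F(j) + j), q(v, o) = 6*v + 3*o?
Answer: 1752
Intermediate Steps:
q(v, o) = 3*o + 6*v
U(j) = 31*j (U(j) = (1 + (3*(-2) + 6*6))*(0 + j) = (1 + (-6 + 36))*j = (1 + 30)*j = 31*j)
(U(1) + 42)*24 = (31*1 + 42)*24 = (31 + 42)*24 = 73*24 = 1752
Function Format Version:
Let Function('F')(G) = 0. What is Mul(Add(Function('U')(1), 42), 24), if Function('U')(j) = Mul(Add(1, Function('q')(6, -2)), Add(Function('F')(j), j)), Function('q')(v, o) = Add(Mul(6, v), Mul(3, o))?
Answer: 1752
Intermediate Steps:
Function('q')(v, o) = Add(Mul(3, o), Mul(6, v))
Function('U')(j) = Mul(31, j) (Function('U')(j) = Mul(Add(1, Add(Mul(3, -2), Mul(6, 6))), Add(0, j)) = Mul(Add(1, Add(-6, 36)), j) = Mul(Add(1, 30), j) = Mul(31, j))
Mul(Add(Function('U')(1), 42), 24) = Mul(Add(Mul(31, 1), 42), 24) = Mul(Add(31, 42), 24) = Mul(73, 24) = 1752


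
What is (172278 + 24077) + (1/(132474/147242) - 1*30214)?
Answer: 11004755038/66237 ≈ 1.6614e+5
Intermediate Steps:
(172278 + 24077) + (1/(132474/147242) - 1*30214) = 196355 + (1/(132474*(1/147242)) - 30214) = 196355 + (1/(66237/73621) - 30214) = 196355 + (73621/66237 - 30214) = 196355 - 2001211097/66237 = 11004755038/66237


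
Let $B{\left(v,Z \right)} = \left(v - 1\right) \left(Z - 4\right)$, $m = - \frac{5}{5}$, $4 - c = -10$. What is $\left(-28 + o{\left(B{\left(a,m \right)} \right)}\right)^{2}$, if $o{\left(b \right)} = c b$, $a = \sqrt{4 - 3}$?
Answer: $784$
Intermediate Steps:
$c = 14$ ($c = 4 - -10 = 4 + 10 = 14$)
$m = -1$ ($m = \left(-5\right) \frac{1}{5} = -1$)
$a = 1$ ($a = \sqrt{1} = 1$)
$B{\left(v,Z \right)} = \left(-1 + v\right) \left(-4 + Z\right)$
$o{\left(b \right)} = 14 b$
$\left(-28 + o{\left(B{\left(a,m \right)} \right)}\right)^{2} = \left(-28 + 14 \left(4 - -1 - 4 - 1\right)\right)^{2} = \left(-28 + 14 \left(4 + 1 - 4 - 1\right)\right)^{2} = \left(-28 + 14 \cdot 0\right)^{2} = \left(-28 + 0\right)^{2} = \left(-28\right)^{2} = 784$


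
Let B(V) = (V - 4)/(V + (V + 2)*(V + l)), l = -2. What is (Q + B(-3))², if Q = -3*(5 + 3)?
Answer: 3025/4 ≈ 756.25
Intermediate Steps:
Q = -24 (Q = -3*8 = -24)
B(V) = (-4 + V)/(V + (-2 + V)*(2 + V)) (B(V) = (V - 4)/(V + (V + 2)*(V - 2)) = (-4 + V)/(V + (2 + V)*(-2 + V)) = (-4 + V)/(V + (-2 + V)*(2 + V)))
(Q + B(-3))² = (-24 + (-4 - 3)/(-4 - 3 + (-3)²))² = (-24 - 7/(-4 - 3 + 9))² = (-24 - 7/2)² = (-55/2)² = 3025/4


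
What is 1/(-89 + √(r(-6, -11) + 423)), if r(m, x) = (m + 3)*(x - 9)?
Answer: -89/7438 - √483/7438 ≈ -0.014920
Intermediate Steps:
r(m, x) = (-9 + x)*(3 + m) (r(m, x) = (3 + m)*(-9 + x) = (-9 + x)*(3 + m))
1/(-89 + √(r(-6, -11) + 423)) = 1/(-89 + √((-27 - 9*(-6) + 3*(-11) - 6*(-11)) + 423)) = 1/(-89 + √((-27 + 54 - 33 + 66) + 423)) = 1/(-89 + √(60 + 423)) = 1/(-89 + √483)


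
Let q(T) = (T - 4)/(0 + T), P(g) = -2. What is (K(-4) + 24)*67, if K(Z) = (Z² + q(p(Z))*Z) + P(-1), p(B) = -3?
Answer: 5762/3 ≈ 1920.7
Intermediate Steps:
q(T) = (-4 + T)/T
K(Z) = -2 + Z² + 7*Z/3 (K(Z) = (Z² + ((-4 - 3)/(-3))*Z) - 2 = (Z² + (-⅓*(-7))*Z) - 2 = (Z² + 7*Z/3) - 2 = -2 + Z² + 7*Z/3)
(K(-4) + 24)*67 = ((-2 + (-4)² + (7/3)*(-4)) + 24)*67 = ((-2 + 16 - 28/3) + 24)*67 = (14/3 + 24)*67 = (86/3)*67 = 5762/3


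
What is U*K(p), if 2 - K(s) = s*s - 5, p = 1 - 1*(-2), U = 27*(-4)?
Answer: 216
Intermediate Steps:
U = -108
p = 3 (p = 1 + 2 = 3)
K(s) = 7 - s² (K(s) = 2 - (s*s - 5) = 2 - (s² - 5) = 2 - (-5 + s²) = 2 + (5 - s²) = 7 - s²)
U*K(p) = -108*(7 - 1*3²) = -108*(7 - 1*9) = -108*(7 - 9) = -108*(-2) = 216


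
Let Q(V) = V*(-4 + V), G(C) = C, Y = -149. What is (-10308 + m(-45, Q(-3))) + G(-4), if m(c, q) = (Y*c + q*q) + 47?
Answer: -3119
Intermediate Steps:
m(c, q) = 47 + q² - 149*c (m(c, q) = (-149*c + q*q) + 47 = (-149*c + q²) + 47 = (q² - 149*c) + 47 = 47 + q² - 149*c)
(-10308 + m(-45, Q(-3))) + G(-4) = (-10308 + (47 + (-3*(-4 - 3))² - 149*(-45))) - 4 = (-10308 + (47 + (-3*(-7))² + 6705)) - 4 = (-10308 + (47 + 21² + 6705)) - 4 = (-10308 + (47 + 441 + 6705)) - 4 = (-10308 + 7193) - 4 = -3115 - 4 = -3119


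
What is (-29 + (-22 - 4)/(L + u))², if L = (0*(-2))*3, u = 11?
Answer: 119025/121 ≈ 983.68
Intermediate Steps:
L = 0 (L = 0*3 = 0)
(-29 + (-22 - 4)/(L + u))² = (-29 + (-22 - 4)/(0 + 11))² = (-29 - 26/11)² = (-345/11)² = 119025/121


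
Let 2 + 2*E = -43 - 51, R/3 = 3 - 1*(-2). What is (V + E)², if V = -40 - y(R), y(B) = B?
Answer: 10609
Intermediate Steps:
R = 15 (R = 3*(3 - 1*(-2)) = 3*(3 + 2) = 3*5 = 15)
E = -48 (E = -1 + (-43 - 51)/2 = -1 + (½)*(-94) = -1 - 47 = -48)
V = -55 (V = -40 - 1*15 = -40 - 15 = -55)
(V + E)² = (-55 - 48)² = (-103)² = 10609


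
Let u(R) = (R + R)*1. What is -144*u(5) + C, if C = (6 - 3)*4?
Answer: -1428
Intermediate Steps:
u(R) = 2*R (u(R) = (2*R)*1 = 2*R)
C = 12 (C = 3*4 = 12)
-144*u(5) + C = -288*5 + 12 = -144*10 + 12 = -1440 + 12 = -1428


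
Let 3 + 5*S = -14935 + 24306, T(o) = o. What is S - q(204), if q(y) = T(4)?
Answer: 9348/5 ≈ 1869.6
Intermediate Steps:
q(y) = 4
S = 9368/5 (S = -⅗ + (-14935 + 24306)/5 = -⅗ + (⅕)*9371 = -⅗ + 9371/5 = 9368/5 ≈ 1873.6)
S - q(204) = 9368/5 - 1*4 = 9368/5 - 4 = 9348/5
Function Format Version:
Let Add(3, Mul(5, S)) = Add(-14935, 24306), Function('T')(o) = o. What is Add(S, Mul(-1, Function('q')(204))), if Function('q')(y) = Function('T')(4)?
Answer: Rational(9348, 5) ≈ 1869.6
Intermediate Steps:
Function('q')(y) = 4
S = Rational(9368, 5) (S = Add(Rational(-3, 5), Mul(Rational(1, 5), Add(-14935, 24306))) = Add(Rational(-3, 5), Mul(Rational(1, 5), 9371)) = Add(Rational(-3, 5), Rational(9371, 5)) = Rational(9368, 5) ≈ 1873.6)
Add(S, Mul(-1, Function('q')(204))) = Add(Rational(9368, 5), Mul(-1, 4)) = Add(Rational(9368, 5), -4) = Rational(9348, 5)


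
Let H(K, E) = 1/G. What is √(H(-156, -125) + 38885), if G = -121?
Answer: 2*√1176271/11 ≈ 197.19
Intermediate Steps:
H(K, E) = -1/121 (H(K, E) = 1/(-121) = -1/121)
√(H(-156, -125) + 38885) = √(-1/121 + 38885) = √(4705084/121) = 2*√1176271/11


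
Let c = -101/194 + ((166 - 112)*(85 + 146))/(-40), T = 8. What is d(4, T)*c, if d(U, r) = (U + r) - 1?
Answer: -6665989/1940 ≈ -3436.1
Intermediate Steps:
c = -605999/1940 (c = -101*1/194 + (54*231)*(-1/40) = -101/194 + 12474*(-1/40) = -101/194 - 6237/20 = -605999/1940 ≈ -312.37)
d(U, r) = -1 + U + r
d(4, T)*c = (-1 + 4 + 8)*(-605999/1940) = 11*(-605999/1940) = -6665989/1940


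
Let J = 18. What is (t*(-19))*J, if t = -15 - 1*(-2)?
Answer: 4446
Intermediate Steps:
t = -13 (t = -15 + 2 = -13)
(t*(-19))*J = -13*(-19)*18 = 247*18 = 4446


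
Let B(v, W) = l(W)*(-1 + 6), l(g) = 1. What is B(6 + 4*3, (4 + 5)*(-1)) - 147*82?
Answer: -12049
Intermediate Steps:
B(v, W) = 5 (B(v, W) = 1*(-1 + 6) = 1*5 = 5)
B(6 + 4*3, (4 + 5)*(-1)) - 147*82 = 5 - 147*82 = 5 - 12054 = -12049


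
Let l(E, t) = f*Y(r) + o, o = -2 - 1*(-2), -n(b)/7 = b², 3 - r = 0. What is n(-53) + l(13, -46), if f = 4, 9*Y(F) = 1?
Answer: -176963/9 ≈ -19663.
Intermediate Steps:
r = 3 (r = 3 - 1*0 = 3 + 0 = 3)
Y(F) = ⅑ (Y(F) = (⅑)*1 = ⅑)
n(b) = -7*b²
o = 0 (o = -2 + 2 = 0)
l(E, t) = 4/9 (l(E, t) = 4*(⅑) + 0 = 4/9 + 0 = 4/9)
n(-53) + l(13, -46) = -7*(-53)² + 4/9 = -7*2809 + 4/9 = -19663 + 4/9 = -176963/9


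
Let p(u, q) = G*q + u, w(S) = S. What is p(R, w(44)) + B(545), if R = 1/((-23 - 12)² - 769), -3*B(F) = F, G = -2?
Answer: -40989/152 ≈ -269.66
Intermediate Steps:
B(F) = -F/3
R = 1/456 (R = 1/((-35)² - 769) = 1/(1225 - 769) = 1/456 ≈ 0.0021930)
p(u, q) = u - 2*q (p(u, q) = -2*q + u = u - 2*q)
p(R, w(44)) + B(545) = (1/456 - 2*44) - ⅓*545 = (1/456 - 88) - 545/3 = -40127/456 - 545/3 = -40989/152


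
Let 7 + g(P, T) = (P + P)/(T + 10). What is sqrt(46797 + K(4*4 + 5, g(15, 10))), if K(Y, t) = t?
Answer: sqrt(187166)/2 ≈ 216.31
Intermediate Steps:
g(P, T) = -7 + 2*P/(10 + T) (g(P, T) = -7 + (P + P)/(T + 10) = -7 + (2*P)/(10 + T) = -7 + 2*P/(10 + T))
sqrt(46797 + K(4*4 + 5, g(15, 10))) = sqrt(46797 + (-70 - 7*10 + 2*15)/(10 + 10)) = sqrt(46797 + (-70 - 70 + 30)/20) = sqrt(46797 + (1/20)*(-110)) = sqrt(46797 - 11/2) = sqrt(93583/2) = sqrt(187166)/2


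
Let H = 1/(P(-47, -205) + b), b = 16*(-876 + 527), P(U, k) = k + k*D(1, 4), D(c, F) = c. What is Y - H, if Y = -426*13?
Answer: -33194771/5994 ≈ -5538.0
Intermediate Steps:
P(U, k) = 2*k (P(U, k) = k + k*1 = k + k = 2*k)
b = -5584 (b = 16*(-349) = -5584)
Y = -5538
H = -1/5994 (H = 1/(2*(-205) - 5584) = 1/(-410 - 5584) = 1/(-5994) = -1/5994 ≈ -0.00016683)
Y - H = -5538 - 1*(-1/5994) = -5538 + 1/5994 = -33194771/5994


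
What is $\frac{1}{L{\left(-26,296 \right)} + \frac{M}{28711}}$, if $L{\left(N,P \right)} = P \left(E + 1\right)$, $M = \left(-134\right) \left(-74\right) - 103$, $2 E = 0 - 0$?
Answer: $\frac{28711}{8508269} \approx 0.0033745$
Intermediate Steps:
$E = 0$ ($E = \frac{0 - 0}{2} = \frac{0 + 0}{2} = \frac{1}{2} \cdot 0 = 0$)
$M = 9813$ ($M = 9916 - 103 = 9813$)
$L{\left(N,P \right)} = P$ ($L{\left(N,P \right)} = P \left(0 + 1\right) = P 1 = P$)
$\frac{1}{L{\left(-26,296 \right)} + \frac{M}{28711}} = \frac{1}{296 + \frac{9813}{28711}} = \frac{1}{\frac{8508269}{28711}} = \frac{28711}{8508269}$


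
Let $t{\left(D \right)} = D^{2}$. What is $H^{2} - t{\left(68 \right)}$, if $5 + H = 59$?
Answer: $-1708$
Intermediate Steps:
$H = 54$ ($H = -5 + 59 = 54$)
$H^{2} - t{\left(68 \right)} = 54^{2} - 68^{2} = 2916 - 4624 = -1708$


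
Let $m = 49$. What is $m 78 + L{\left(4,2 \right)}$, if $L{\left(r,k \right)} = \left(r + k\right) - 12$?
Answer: $3816$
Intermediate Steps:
$L{\left(r,k \right)} = -12 + k + r$ ($L{\left(r,k \right)} = \left(k + r\right) - 12 = -12 + k + r$)
$m 78 + L{\left(4,2 \right)} = 49 \cdot 78 + \left(-12 + 2 + 4\right) = 3822 - 6 = 3816$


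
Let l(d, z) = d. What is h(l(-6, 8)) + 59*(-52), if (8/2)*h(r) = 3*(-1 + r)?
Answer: -12293/4 ≈ -3073.3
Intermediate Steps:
h(r) = -¾ + 3*r/4 (h(r) = (3*(-1 + r))/4 = (-3 + 3*r)/4 = -¾ + 3*r/4)
h(l(-6, 8)) + 59*(-52) = (-¾ + (¾)*(-6)) + 59*(-52) = (-¾ - 9/2) - 3068 = -21/4 - 3068 = -12293/4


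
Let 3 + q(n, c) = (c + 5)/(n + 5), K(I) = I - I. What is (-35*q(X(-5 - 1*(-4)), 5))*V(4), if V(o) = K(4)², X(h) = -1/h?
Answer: 0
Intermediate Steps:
K(I) = 0
q(n, c) = -3 + (5 + c)/(5 + n) (q(n, c) = -3 + (c + 5)/(n + 5) = -3 + (5 + c)/(5 + n))
V(o) = 0 (V(o) = 0² = 0)
(-35*q(X(-5 - 1*(-4)), 5))*V(4) = -35*(-10 + 5 - (-3)/(-5 - 1*(-4)))/(5 - 1/(-5 - 1*(-4)))*0 = -35*(-10 + 5 - (-3)/(-5 + 4))/(5 - 1/(-5 + 4))*0 = -35*(-10 + 5 - (-3)/(-1))/(5 - 1/(-1))*0 = -35*(-10 + 5 - (-3)*(-1))/(5 - 1*(-1))*0 = -35*(-10 + 5 - 3*1)/(5 + 1)*0 = -35*(-10 + 5 - 3)/6*0 = -35*(-8)/6*0 = -35*(-4/3)*0 = (140/3)*0 = 0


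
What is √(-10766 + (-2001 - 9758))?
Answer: 5*I*√901 ≈ 150.08*I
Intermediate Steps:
√(-10766 + (-2001 - 9758)) = √(-10766 - 11759) = √(-22525) = 5*I*√901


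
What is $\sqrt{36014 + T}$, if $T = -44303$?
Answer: $3 i \sqrt{921} \approx 91.044 i$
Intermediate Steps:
$\sqrt{36014 + T} = \sqrt{36014 - 44303} = \sqrt{-8289} = 3 i \sqrt{921}$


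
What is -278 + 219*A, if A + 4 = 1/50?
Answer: -57481/50 ≈ -1149.6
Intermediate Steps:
A = -199/50 (A = -4 + 1/50 = -199/50 ≈ -3.9800)
-278 + 219*A = -278 + 219*(-199/50) = -278 - 43581/50 = -57481/50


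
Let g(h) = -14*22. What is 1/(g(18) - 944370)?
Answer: -1/944678 ≈ -1.0586e-6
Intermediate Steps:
g(h) = -308
1/(g(18) - 944370) = 1/(-308 - 944370) = 1/(-944678) = -1/944678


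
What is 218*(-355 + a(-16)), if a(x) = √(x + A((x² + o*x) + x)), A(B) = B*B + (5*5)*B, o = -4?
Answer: -77390 + 21800*√10 ≈ -8452.3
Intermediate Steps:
A(B) = B² + 25*B
a(x) = √(x + (x² - 3*x)*(25 + x² - 3*x)) (a(x) = √(x + ((x² - 4*x) + x)*(25 + ((x² - 4*x) + x))) = √(x + (x² - 3*x)*(25 + (x² - 3*x))) = √(x + (x² - 3*x)*(25 + x² - 3*x)))
218*(-355 + a(-16)) = 218*(-355 + √(-16*(1 + (-3 - 16)*(25 - 16*(-3 - 16))))) = 218*(-355 + √(-16*(1 - 19*(25 - 16*(-19))))) = 218*(-355 + √(-16*(1 - 19*(25 + 304)))) = 218*(-355 + √(-16*(1 - 19*329))) = 218*(-355 + √(-16*(1 - 6251))) = 218*(-355 + √(-16*(-6250))) = 218*(-355 + √100000) = 218*(-355 + 100*√10) = -77390 + 21800*√10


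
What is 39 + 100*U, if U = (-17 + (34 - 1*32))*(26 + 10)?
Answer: -53961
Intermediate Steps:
U = -540 (U = (-17 + (34 - 32))*36 = (-17 + 2)*36 = -15*36 = -540)
39 + 100*U = 39 + 100*(-540) = 39 - 54000 = -53961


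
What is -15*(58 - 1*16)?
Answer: -630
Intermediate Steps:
-15*(58 - 1*16) = -15*(58 - 16) = -15*42 = -630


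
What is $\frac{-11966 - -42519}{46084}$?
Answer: $\frac{30553}{46084} \approx 0.66298$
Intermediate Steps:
$\frac{-11966 - -42519}{46084} = \left(-11966 + 42519\right) \frac{1}{46084} = 30553 \cdot \frac{1}{46084} = \frac{30553}{46084}$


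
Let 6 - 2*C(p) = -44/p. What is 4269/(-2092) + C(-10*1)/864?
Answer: -1152107/564840 ≈ -2.0397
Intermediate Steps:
C(p) = 3 + 22/p (C(p) = 3 - (-22)/p = 3 + 22/p)
4269/(-2092) + C(-10*1)/864 = 4269/(-2092) + (3 + 22/((-10*1)))/864 = 4269*(-1/2092) + (3 + 22/(-10))*(1/864) = -4269/2092 + (3 + 22*(-⅒))*(1/864) = -4269/2092 + (3 - 11/5)*(1/864) = -4269/2092 + (⅘)*(1/864) = -4269/2092 + 1/1080 = -1152107/564840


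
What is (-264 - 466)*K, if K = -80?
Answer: 58400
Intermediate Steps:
(-264 - 466)*K = (-264 - 466)*(-80) = -730*(-80) = 58400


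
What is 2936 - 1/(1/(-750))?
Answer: 3686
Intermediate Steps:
2936 - 1/(1/(-750)) = 2936 - 1/(-1/750) = 2936 - 1*(-750) = 2936 + 750 = 3686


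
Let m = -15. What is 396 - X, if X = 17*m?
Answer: 651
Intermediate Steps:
X = -255 (X = 17*(-15) = -255)
396 - X = 396 - 1*(-255) = 396 + 255 = 651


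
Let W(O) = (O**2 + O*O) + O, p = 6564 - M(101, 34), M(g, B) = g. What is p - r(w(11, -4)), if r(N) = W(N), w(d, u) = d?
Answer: 6210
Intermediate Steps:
p = 6463 (p = 6564 - 1*101 = 6564 - 101 = 6463)
W(O) = O + 2*O**2 (W(O) = (O**2 + O**2) + O = 2*O**2 + O = O + 2*O**2)
r(N) = N*(1 + 2*N)
p - r(w(11, -4)) = 6463 - 11*(1 + 2*11) = 6463 - 11*(1 + 22) = 6463 - 11*23 = 6463 - 1*253 = 6463 - 253 = 6210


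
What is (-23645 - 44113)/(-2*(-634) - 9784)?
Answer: 33879/4258 ≈ 7.9566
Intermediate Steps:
(-23645 - 44113)/(-2*(-634) - 9784) = -67758/(1268 - 9784) = -67758/(-8516) = -67758*(-1/8516) = 33879/4258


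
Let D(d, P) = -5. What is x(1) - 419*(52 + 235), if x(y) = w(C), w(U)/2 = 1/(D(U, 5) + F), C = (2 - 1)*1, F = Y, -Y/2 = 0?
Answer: -601267/5 ≈ -1.2025e+5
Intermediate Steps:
Y = 0 (Y = -2*0 = 0)
F = 0
C = 1 (C = 1*1 = 1)
w(U) = -2/5 (w(U) = 2/(-5 + 0) = 2/(-5) = 2*(-1/5) = -2/5)
x(y) = -2/5
x(1) - 419*(52 + 235) = -2/5 - 419*(52 + 235) = -2/5 - 419*287 = -2/5 - 120253 = -601267/5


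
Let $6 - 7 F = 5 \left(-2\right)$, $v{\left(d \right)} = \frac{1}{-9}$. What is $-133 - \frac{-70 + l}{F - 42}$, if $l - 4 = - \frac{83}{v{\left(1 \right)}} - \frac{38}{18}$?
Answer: $- \frac{144998}{1251} \approx -115.91$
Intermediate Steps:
$v{\left(d \right)} = - \frac{1}{9}$
$l = \frac{6740}{9}$ ($l = 4 - \left(-747 + \frac{19}{9}\right) = 4 - - \frac{6704}{9} = 4 + \left(747 - \frac{19}{9}\right) = 4 + \frac{6704}{9} = \frac{6740}{9} \approx 748.89$)
$F = \frac{16}{7}$ ($F = \frac{6}{7} - \frac{5 \left(-2\right)}{7} = \frac{6}{7} - - \frac{10}{7} = \frac{6}{7} + \frac{10}{7} = \frac{16}{7} \approx 2.2857$)
$-133 - \frac{-70 + l}{F - 42} = -133 - \frac{-70 + \frac{6740}{9}}{\frac{16}{7} - 42} = -133 - \frac{6110}{9 \left(- \frac{278}{7}\right)} = -133 - \frac{6110}{9} \left(- \frac{7}{278}\right) = -133 - - \frac{21385}{1251} = -133 + \frac{21385}{1251} = - \frac{144998}{1251}$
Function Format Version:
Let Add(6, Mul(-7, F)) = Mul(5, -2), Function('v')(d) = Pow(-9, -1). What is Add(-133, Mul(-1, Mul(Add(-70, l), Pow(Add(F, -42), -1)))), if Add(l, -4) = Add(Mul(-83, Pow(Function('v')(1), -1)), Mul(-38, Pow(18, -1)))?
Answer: Rational(-144998, 1251) ≈ -115.91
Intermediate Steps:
Function('v')(d) = Rational(-1, 9)
l = Rational(6740, 9) (l = Add(4, Add(Mul(-83, Pow(Rational(-1, 9), -1)), Mul(-38, Pow(18, -1)))) = Add(4, Add(Mul(-83, -9), Mul(-38, Rational(1, 18)))) = Add(4, Add(747, Rational(-19, 9))) = Add(4, Rational(6704, 9)) = Rational(6740, 9) ≈ 748.89)
F = Rational(16, 7) (F = Add(Rational(6, 7), Mul(Rational(-1, 7), Mul(5, -2))) = Add(Rational(6, 7), Mul(Rational(-1, 7), -10)) = Add(Rational(6, 7), Rational(10, 7)) = Rational(16, 7) ≈ 2.2857)
Add(-133, Mul(-1, Mul(Add(-70, l), Pow(Add(F, -42), -1)))) = Add(-133, Mul(-1, Mul(Add(-70, Rational(6740, 9)), Pow(Add(Rational(16, 7), -42), -1)))) = Add(-133, Mul(-1, Mul(Rational(6110, 9), Pow(Rational(-278, 7), -1)))) = Add(-133, Mul(-1, Mul(Rational(6110, 9), Rational(-7, 278)))) = Add(-133, Mul(-1, Rational(-21385, 1251))) = Add(-133, Rational(21385, 1251)) = Rational(-144998, 1251)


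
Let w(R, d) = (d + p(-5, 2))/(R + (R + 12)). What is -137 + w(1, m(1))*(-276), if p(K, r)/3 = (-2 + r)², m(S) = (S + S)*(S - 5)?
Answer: 145/7 ≈ 20.714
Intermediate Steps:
m(S) = 2*S*(-5 + S) (m(S) = (2*S)*(-5 + S) = 2*S*(-5 + S))
p(K, r) = 3*(-2 + r)²
w(R, d) = d/(12 + 2*R) (w(R, d) = (d + 3*(-2 + 2)²)/(R + (R + 12)) = (d + 3*0²)/(R + (12 + R)) = (d + 3*0)/(12 + 2*R) = (d + 0)/(12 + 2*R) = d/(12 + 2*R))
-137 + w(1, m(1))*(-276) = -137 + ((2*1*(-5 + 1))/(2*(6 + 1)))*(-276) = -137 + ((½)*(2*1*(-4))/7)*(-276) = -137 + ((½)*(-8)*(⅐))*(-276) = -137 - 4/7*(-276) = -137 + 1104/7 = 145/7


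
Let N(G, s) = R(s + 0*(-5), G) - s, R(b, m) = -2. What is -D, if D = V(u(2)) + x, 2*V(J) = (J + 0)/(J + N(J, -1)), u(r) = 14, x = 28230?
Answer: -366997/13 ≈ -28231.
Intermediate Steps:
N(G, s) = -2 - s
V(J) = J/(2*(-1 + J)) (V(J) = ((J + 0)/(J + (-2 - 1*(-1))))/2 = (J/(J + (-2 + 1)))/2 = (J/(J - 1))/2 = (J/(-1 + J))/2 = J/(2*(-1 + J)))
D = 366997/13 (D = (½)*14/(-1 + 14) + 28230 = (½)*14/13 + 28230 = (½)*14*(1/13) + 28230 = 7/13 + 28230 = 366997/13 ≈ 28231.)
-D = -1*366997/13 = -366997/13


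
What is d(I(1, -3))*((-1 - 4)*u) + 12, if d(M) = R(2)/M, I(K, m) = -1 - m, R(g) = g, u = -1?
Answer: 17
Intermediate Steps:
d(M) = 2/M
d(I(1, -3))*((-1 - 4)*u) + 12 = (2/(-1 - 1*(-3)))*((-1 - 4)*(-1)) + 12 = (2/(-1 + 3))*(-5*(-1)) + 12 = (2/2)*5 + 12 = (2*(1/2))*5 + 12 = 1*5 + 12 = 5 + 12 = 17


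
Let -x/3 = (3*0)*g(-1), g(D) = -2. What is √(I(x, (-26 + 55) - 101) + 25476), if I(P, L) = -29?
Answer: √25447 ≈ 159.52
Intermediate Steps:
x = 0 (x = -3*3*0*(-2) = -0*(-2) = -3*0 = 0)
√(I(x, (-26 + 55) - 101) + 25476) = √(-29 + 25476) = √25447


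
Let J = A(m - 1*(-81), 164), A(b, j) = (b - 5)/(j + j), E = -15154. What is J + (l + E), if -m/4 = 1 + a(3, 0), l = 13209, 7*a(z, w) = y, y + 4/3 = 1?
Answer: -3348911/1722 ≈ -1944.8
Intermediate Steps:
y = -⅓ (y = -4/3 + 1 = -⅓ ≈ -0.33333)
a(z, w) = -1/21 (a(z, w) = (⅐)*(-⅓) = -1/21)
m = -80/21 (m = -4*(1 - 1/21) = -4*20/21 = -80/21 ≈ -3.8095)
A(b, j) = (-5 + b)/(2*j) (A(b, j) = (-5 + b)/((2*j)) = (-5 + b)*(1/(2*j)) = (-5 + b)/(2*j))
J = 379/1722 (J = (½)*(-5 + (-80/21 - 1*(-81)))/164 = (½)*(1/164)*(-5 + (-80/21 + 81)) = (½)*(1/164)*(-5 + 1621/21) = (½)*(1/164)*(1516/21) = 379/1722 ≈ 0.22009)
J + (l + E) = 379/1722 + (13209 - 15154) = 379/1722 - 1945 = -3348911/1722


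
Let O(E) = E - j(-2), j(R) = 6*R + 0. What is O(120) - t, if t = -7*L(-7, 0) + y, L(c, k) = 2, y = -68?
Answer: 214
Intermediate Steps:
j(R) = 6*R
t = -82 (t = -7*2 - 68 = -14 - 68 = -82)
O(E) = 12 + E (O(E) = E - 6*(-2) = E - 1*(-12) = E + 12 = 12 + E)
O(120) - t = (12 + 120) - 1*(-82) = 132 + 82 = 214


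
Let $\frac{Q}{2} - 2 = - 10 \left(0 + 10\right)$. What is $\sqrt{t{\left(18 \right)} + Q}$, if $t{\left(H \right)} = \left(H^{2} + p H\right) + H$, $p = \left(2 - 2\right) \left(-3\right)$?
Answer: $\sqrt{146} \approx 12.083$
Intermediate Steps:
$p = 0$ ($p = 0 \left(-3\right) = 0$)
$Q = -196$ ($Q = 4 + 2 \left(- 10 \left(0 + 10\right)\right) = 4 + 2 \left(\left(-10\right) 10\right) = 4 + 2 \left(-100\right) = 4 - 200 = -196$)
$t{\left(H \right)} = H + H^{2}$ ($t{\left(H \right)} = \left(H^{2} + 0 H\right) + H = \left(H^{2} + 0\right) + H = H^{2} + H = H + H^{2}$)
$\sqrt{t{\left(18 \right)} + Q} = \sqrt{18 \left(1 + 18\right) - 196} = \sqrt{18 \cdot 19 - 196} = \sqrt{342 - 196} = \sqrt{146}$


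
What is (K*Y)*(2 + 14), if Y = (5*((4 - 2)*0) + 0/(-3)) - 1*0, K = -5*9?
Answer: 0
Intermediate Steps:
K = -45
Y = 0 (Y = (5*(2*0) + 0*(-⅓)) + 0 = (5*0 + 0) + 0 = (0 + 0) + 0 = 0 + 0 = 0)
(K*Y)*(2 + 14) = (-45*0)*(2 + 14) = 0*16 = 0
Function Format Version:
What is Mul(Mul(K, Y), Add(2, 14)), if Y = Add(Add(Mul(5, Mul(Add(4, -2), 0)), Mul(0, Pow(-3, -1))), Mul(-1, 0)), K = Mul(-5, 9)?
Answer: 0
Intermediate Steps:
K = -45
Y = 0 (Y = Add(Add(Mul(5, Mul(2, 0)), Mul(0, Rational(-1, 3))), 0) = Add(Add(Mul(5, 0), 0), 0) = Add(Add(0, 0), 0) = Add(0, 0) = 0)
Mul(Mul(K, Y), Add(2, 14)) = Mul(Mul(-45, 0), Add(2, 14)) = Mul(0, 16) = 0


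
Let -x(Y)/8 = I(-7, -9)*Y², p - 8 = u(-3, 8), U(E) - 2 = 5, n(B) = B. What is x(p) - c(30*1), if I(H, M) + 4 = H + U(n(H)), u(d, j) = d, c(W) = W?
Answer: 770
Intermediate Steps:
U(E) = 7 (U(E) = 2 + 5 = 7)
p = 5 (p = 8 - 3 = 5)
I(H, M) = 3 + H (I(H, M) = -4 + (H + 7) = -4 + (7 + H) = 3 + H)
x(Y) = 32*Y² (x(Y) = -8*(3 - 7)*Y² = -(-32)*Y² = 32*Y²)
x(p) - c(30*1) = 32*5² - 30 = 32*25 - 1*30 = 800 - 30 = 770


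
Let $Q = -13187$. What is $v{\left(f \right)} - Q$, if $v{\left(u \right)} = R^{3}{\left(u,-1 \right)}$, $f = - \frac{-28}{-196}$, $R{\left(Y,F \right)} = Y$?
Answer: $\frac{4523140}{343} \approx 13187.0$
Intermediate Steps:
$f = - \frac{1}{7}$ ($f = - \frac{\left(-28\right) \left(-1\right)}{196} = \left(-1\right) \frac{1}{7} = - \frac{1}{7} \approx -0.14286$)
$v{\left(u \right)} = u^{3}$
$v{\left(f \right)} - Q = \left(- \frac{1}{7}\right)^{3} - -13187 = - \frac{1}{343} + 13187 = \frac{4523140}{343}$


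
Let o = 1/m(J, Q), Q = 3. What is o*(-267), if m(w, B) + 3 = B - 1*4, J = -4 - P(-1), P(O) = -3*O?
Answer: 267/4 ≈ 66.750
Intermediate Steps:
J = -7 (J = -4 - (-3)*(-1) = -4 - 1*3 = -4 - 3 = -7)
m(w, B) = -7 + B (m(w, B) = -3 + (B - 1*4) = -3 + (B - 4) = -3 + (-4 + B) = -7 + B)
o = -¼ (o = 1/(-7 + 3) = 1/(-4) = -¼ ≈ -0.25000)
o*(-267) = -¼*(-267) = 267/4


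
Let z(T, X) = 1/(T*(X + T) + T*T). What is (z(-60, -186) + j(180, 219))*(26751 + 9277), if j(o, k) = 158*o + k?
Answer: 4739296423687/4590 ≈ 1.0325e+9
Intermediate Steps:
j(o, k) = k + 158*o
z(T, X) = 1/(T² + T*(T + X)) (z(T, X) = 1/(T*(T + X) + T²) = 1/(T² + T*(T + X)))
(z(-60, -186) + j(180, 219))*(26751 + 9277) = (1/((-60)*(-186 + 2*(-60))) + (219 + 158*180))*(26751 + 9277) = (-1/(60*(-186 - 120)) + (219 + 28440))*36028 = (-1/60/(-306) + 28659)*36028 = (-1/60*(-1/306) + 28659)*36028 = (1/18360 + 28659)*36028 = (526179241/18360)*36028 = 4739296423687/4590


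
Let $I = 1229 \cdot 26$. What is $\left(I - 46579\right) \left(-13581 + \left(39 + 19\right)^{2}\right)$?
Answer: $149423625$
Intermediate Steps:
$I = 31954$
$\left(I - 46579\right) \left(-13581 + \left(39 + 19\right)^{2}\right) = \left(31954 - 46579\right) \left(-13581 + \left(39 + 19\right)^{2}\right) = - 14625 \left(-13581 + 58^{2}\right) = - 14625 \left(-13581 + 3364\right) = \left(-14625\right) \left(-10217\right) = 149423625$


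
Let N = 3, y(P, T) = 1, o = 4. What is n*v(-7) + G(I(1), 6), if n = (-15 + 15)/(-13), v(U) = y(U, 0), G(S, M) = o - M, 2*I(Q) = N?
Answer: -2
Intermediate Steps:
I(Q) = 3/2 (I(Q) = (½)*3 = 3/2)
G(S, M) = 4 - M
v(U) = 1
n = 0 (n = 0*(-1/13) = 0)
n*v(-7) + G(I(1), 6) = 0*1 + (4 - 1*6) = 0 + (4 - 6) = 0 - 2 = -2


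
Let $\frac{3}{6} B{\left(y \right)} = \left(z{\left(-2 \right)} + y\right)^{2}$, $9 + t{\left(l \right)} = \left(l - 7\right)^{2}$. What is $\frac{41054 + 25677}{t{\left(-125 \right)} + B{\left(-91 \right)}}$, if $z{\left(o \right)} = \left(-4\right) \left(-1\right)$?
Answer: $\frac{66731}{32553} \approx 2.0499$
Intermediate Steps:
$z{\left(o \right)} = 4$
$t{\left(l \right)} = -9 + \left(-7 + l\right)^{2}$ ($t{\left(l \right)} = -9 + \left(l - 7\right)^{2} = -9 + \left(-7 + l\right)^{2}$)
$B{\left(y \right)} = 2 \left(4 + y\right)^{2}$
$\frac{41054 + 25677}{t{\left(-125 \right)} + B{\left(-91 \right)}} = \frac{41054 + 25677}{\left(-9 + \left(-7 - 125\right)^{2}\right) + 2 \left(4 - 91\right)^{2}} = \frac{66731}{\left(-9 + \left(-132\right)^{2}\right) + 2 \left(-87\right)^{2}} = \frac{66731}{\left(-9 + 17424\right) + 2 \cdot 7569} = \frac{66731}{17415 + 15138} = \frac{66731}{32553}$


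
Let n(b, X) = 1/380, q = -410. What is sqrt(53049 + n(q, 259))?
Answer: sqrt(1915068995)/190 ≈ 230.32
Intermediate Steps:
n(b, X) = 1/380
sqrt(53049 + n(q, 259)) = sqrt(53049 + 1/380) = sqrt(20158621/380) = sqrt(1915068995)/190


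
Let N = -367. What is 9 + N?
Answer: -358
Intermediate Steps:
9 + N = 9 - 367 = -358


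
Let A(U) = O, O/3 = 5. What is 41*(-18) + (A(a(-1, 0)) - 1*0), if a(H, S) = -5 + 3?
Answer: -723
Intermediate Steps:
a(H, S) = -2
O = 15 (O = 3*5 = 15)
A(U) = 15
41*(-18) + (A(a(-1, 0)) - 1*0) = 41*(-18) + (15 - 1*0) = -738 + (15 + 0) = -738 + 15 = -723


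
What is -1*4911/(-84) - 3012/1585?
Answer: 2510309/44380 ≈ 56.564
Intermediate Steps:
-1*4911/(-84) - 3012/1585 = -4911*(-1/84) - 3012*1/1585 = 1637/28 - 3012/1585 = 2510309/44380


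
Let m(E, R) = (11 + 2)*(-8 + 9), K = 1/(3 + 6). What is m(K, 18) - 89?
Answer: -76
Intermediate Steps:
K = ⅑ (K = 1/9 = ⅑ ≈ 0.11111)
m(E, R) = 13 (m(E, R) = 13*1 = 13)
m(K, 18) - 89 = 13 - 89 = -76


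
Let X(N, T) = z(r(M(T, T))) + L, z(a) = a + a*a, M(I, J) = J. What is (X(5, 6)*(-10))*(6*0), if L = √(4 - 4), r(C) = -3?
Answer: 0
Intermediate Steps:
z(a) = a + a²
L = 0 (L = √0 = 0)
X(N, T) = 6 (X(N, T) = -3*(1 - 3) + 0 = -3*(-2) + 0 = 6 + 0 = 6)
(X(5, 6)*(-10))*(6*0) = (6*(-10))*(6*0) = -60*0 = 0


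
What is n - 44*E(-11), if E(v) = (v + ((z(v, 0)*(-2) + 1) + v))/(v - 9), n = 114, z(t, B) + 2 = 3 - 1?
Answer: 339/5 ≈ 67.800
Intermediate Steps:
z(t, B) = 0 (z(t, B) = -2 + (3 - 1) = -2 + 2 = 0)
E(v) = (1 + 2*v)/(-9 + v) (E(v) = (v + ((0*(-2) + 1) + v))/(v - 9) = (v + ((0 + 1) + v))/(-9 + v) = (v + (1 + v))/(-9 + v) = (1 + 2*v)/(-9 + v))
n - 44*E(-11) = 114 - 44*(1 + 2*(-11))/(-9 - 11) = 114 - 44*(1 - 22)/(-20) = 114 - (-11)*(-21)/5 = 114 - 44*21/20 = 114 - 231/5 = 339/5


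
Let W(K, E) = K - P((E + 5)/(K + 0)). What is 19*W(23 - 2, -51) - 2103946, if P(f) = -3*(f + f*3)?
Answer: -14728325/7 ≈ -2.1040e+6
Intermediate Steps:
P(f) = -12*f (P(f) = -3*(f + 3*f) = -12*f)
W(K, E) = K + 12*(5 + E)/K (W(K, E) = K - (-12)*(E + 5)/(K + 0) = K - (-12)*(5 + E)/K = K + 12*(5 + E)/K)
19*W(23 - 2, -51) - 2103946 = 19*((60 + (23 - 2)² + 12*(-51))/(23 - 2)) - 2103946 = 19*((60 + 21² - 612)/21) - 2103946 = 19*((60 + 441 - 612)/21) - 2103946 = 19*((1/21)*(-111)) - 2103946 = 19*(-37/7) - 2103946 = -703/7 - 2103946 = -14728325/7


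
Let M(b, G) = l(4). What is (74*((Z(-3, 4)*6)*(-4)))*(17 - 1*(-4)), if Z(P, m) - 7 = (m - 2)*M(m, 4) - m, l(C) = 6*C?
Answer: -1902096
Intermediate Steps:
M(b, G) = 24 (M(b, G) = 6*4 = 24)
Z(P, m) = -41 + 23*m (Z(P, m) = 7 + ((m - 2)*24 - m) = 7 + ((-2 + m)*24 - m) = 7 + ((-48 + 24*m) - m) = 7 + (-48 + 23*m) = -41 + 23*m)
(74*((Z(-3, 4)*6)*(-4)))*(17 - 1*(-4)) = (74*(((-41 + 23*4)*6)*(-4)))*(17 - 1*(-4)) = (74*(((-41 + 92)*6)*(-4)))*(17 + 4) = (74*((51*6)*(-4)))*21 = (74*(306*(-4)))*21 = (74*(-1224))*21 = -90576*21 = -1902096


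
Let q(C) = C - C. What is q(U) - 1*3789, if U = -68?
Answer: -3789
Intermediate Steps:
q(C) = 0
q(U) - 1*3789 = 0 - 1*3789 = 0 - 3789 = -3789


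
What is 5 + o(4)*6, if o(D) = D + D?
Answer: 53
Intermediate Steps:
o(D) = 2*D
5 + o(4)*6 = 5 + (2*4)*6 = 5 + 8*6 = 5 + 48 = 53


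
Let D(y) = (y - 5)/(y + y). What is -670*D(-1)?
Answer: -2010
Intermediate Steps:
D(y) = (-5 + y)/(2*y) (D(y) = (-5 + y)/((2*y)) = (-5 + y)*(1/(2*y)) = (-5 + y)/(2*y))
-670*D(-1) = -335*(-5 - 1)/(-1) = -335*(-1)*(-6) = -670*3 = -2010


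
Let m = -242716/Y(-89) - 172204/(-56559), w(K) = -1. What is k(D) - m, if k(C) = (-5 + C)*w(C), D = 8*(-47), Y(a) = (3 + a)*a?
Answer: 88672805047/216451293 ≈ 409.67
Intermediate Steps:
Y(a) = a*(3 + a)
D = -376
k(C) = 5 - C (k(C) = (-5 + C)*(-1) = 5 - C)
m = -6204862414/216451293 (m = -242716*(-1/(89*(3 - 89))) - 172204/(-56559) = -242716/((-89*(-86))) - 172204*(-1/56559) = -242716/7654 + 172204/56559 = -242716*1/7654 + 172204/56559 = -121358/3827 + 172204/56559 = -6204862414/216451293 ≈ -28.666)
k(D) - m = (5 - 1*(-376)) - 1*(-6204862414/216451293) = (5 + 376) + 6204862414/216451293 = 381 + 6204862414/216451293 = 88672805047/216451293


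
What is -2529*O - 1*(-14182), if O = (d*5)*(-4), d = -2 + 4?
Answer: 115342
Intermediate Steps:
d = 2
O = -40 (O = (2*5)*(-4) = 10*(-4) = -40)
-2529*O - 1*(-14182) = -2529*(-40) - 1*(-14182) = -281*(-360) + 14182 = 101160 + 14182 = 115342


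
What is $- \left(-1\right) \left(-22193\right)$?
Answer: $-22193$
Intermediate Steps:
$- \left(-1\right) \left(-22193\right) = \left(-1\right) 22193 = -22193$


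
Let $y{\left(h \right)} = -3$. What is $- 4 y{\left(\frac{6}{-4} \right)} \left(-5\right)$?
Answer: $-60$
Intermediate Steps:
$- 4 y{\left(\frac{6}{-4} \right)} \left(-5\right) = \left(-4\right) \left(-3\right) \left(-5\right) = 12 \left(-5\right) = -60$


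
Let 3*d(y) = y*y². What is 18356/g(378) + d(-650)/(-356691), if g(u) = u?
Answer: 6858361666/22471533 ≈ 305.20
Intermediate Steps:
d(y) = y³/3 (d(y) = (y*y²)/3 = y³/3)
18356/g(378) + d(-650)/(-356691) = 18356/378 + ((⅓)*(-650)³)/(-356691) = 18356*(1/378) + ((⅓)*(-274625000))*(-1/356691) = 9178/189 - 274625000/3*(-1/356691) = 9178/189 + 274625000/1070073 = 6858361666/22471533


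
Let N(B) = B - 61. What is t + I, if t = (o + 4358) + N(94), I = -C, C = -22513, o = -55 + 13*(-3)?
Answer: 26810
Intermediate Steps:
N(B) = -61 + B
o = -94 (o = -55 - 39 = -94)
I = 22513 (I = -1*(-22513) = 22513)
t = 4297 (t = (-94 + 4358) + (-61 + 94) = 4264 + 33 = 4297)
t + I = 4297 + 22513 = 26810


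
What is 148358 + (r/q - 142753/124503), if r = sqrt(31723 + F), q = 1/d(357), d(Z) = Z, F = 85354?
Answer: 18470873321/124503 + 16779*sqrt(53) ≈ 2.7051e+5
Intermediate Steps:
q = 1/357 ≈ 0.0028011
r = 47*sqrt(53) (r = sqrt(31723 + 85354) = sqrt(117077) = 47*sqrt(53) ≈ 342.17)
148358 + (r/q - 142753/124503) = 148358 + ((47*sqrt(53))/(1/357) - 142753/124503) = 148358 + ((47*sqrt(53))*357 - 142753*1/124503) = 148358 + (16779*sqrt(53) - 142753/124503) = 148358 + (-142753/124503 + 16779*sqrt(53)) = 18470873321/124503 + 16779*sqrt(53)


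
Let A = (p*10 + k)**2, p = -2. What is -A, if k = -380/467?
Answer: -94478400/218089 ≈ -433.21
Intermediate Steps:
k = -380/467 (k = -380*1/467 = -380/467 ≈ -0.81370)
A = 94478400/218089 (A = (-2*10 - 380/467)**2 = (-20 - 380/467)**2 = (-9720/467)**2 = 94478400/218089 ≈ 433.21)
-A = -1*94478400/218089 = -94478400/218089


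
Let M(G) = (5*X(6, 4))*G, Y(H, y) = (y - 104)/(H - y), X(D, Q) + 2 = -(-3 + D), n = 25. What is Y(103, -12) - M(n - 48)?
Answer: -66241/115 ≈ -576.01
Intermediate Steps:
X(D, Q) = 1 - D (X(D, Q) = -2 - (-3 + D) = -2 + (3 - D) = 1 - D)
Y(H, y) = (-104 + y)/(H - y)
M(G) = -25*G (M(G) = (5*(1 - 1*6))*G = (5*(1 - 6))*G = (5*(-5))*G = -25*G)
Y(103, -12) - M(n - 48) = (-104 - 12)/(103 - 1*(-12)) - (-25)*(25 - 48) = -116/(103 + 12) - (-25)*(-23) = -116/115 - 1*575 = (1/115)*(-116) - 575 = -116/115 - 575 = -66241/115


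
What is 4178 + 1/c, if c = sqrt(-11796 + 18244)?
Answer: 4178 + sqrt(403)/1612 ≈ 4178.0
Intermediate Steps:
c = 4*sqrt(403) (c = sqrt(6448) = 4*sqrt(403) ≈ 80.299)
4178 + 1/c = 4178 + 1/(4*sqrt(403)) = 4178 + sqrt(403)/1612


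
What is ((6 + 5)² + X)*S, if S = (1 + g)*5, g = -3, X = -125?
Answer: 40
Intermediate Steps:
S = -10 (S = (1 - 3)*5 = -2*5 = -10)
((6 + 5)² + X)*S = ((6 + 5)² - 125)*(-10) = (11² - 125)*(-10) = (121 - 125)*(-10) = -4*(-10) = 40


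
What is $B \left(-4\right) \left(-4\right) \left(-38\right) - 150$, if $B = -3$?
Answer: $1674$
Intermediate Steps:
$B \left(-4\right) \left(-4\right) \left(-38\right) - 150 = \left(-3\right) \left(-4\right) \left(-4\right) \left(-38\right) - 150 = 12 \left(-4\right) \left(-38\right) - 150 = \left(-48\right) \left(-38\right) - 150 = 1824 - 150 = 1674$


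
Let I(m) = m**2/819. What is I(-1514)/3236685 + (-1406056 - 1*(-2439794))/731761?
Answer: 2741956563753226/1939784999021415 ≈ 1.4135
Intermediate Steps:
I(m) = m**2/819 (I(m) = m**2*(1/819) = m**2/819)
I(-1514)/3236685 + (-1406056 - 1*(-2439794))/731761 = ((1/819)*(-1514)**2)/3236685 + (-1406056 - 1*(-2439794))/731761 = ((1/819)*2292196)*(1/3236685) + (-1406056 + 2439794)*(1/731761) = (2292196/819)*(1/3236685) + 1033738*(1/731761) = 2292196/2650845015 + 1033738/731761 = 2741956563753226/1939784999021415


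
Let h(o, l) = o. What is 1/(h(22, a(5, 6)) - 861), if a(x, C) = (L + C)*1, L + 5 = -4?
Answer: -1/839 ≈ -0.0011919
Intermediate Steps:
L = -9 (L = -5 - 4 = -9)
a(x, C) = -9 + C (a(x, C) = (-9 + C)*1 = -9 + C)
1/(h(22, a(5, 6)) - 861) = 1/(22 - 861) = 1/(-839) = -1/839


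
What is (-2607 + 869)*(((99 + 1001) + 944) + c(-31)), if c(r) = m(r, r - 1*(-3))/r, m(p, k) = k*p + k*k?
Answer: -107255456/31 ≈ -3.4599e+6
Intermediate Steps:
m(p, k) = k² + k*p (m(p, k) = k*p + k² = k² + k*p)
c(r) = (3 + r)*(3 + 2*r)/r (c(r) = ((r - 1*(-3))*((r - 1*(-3)) + r))/r = ((r + 3)*((r + 3) + r))/r = ((3 + r)*((3 + r) + r))/r = ((3 + r)*(3 + 2*r))/r = (3 + r)*(3 + 2*r)/r)
(-2607 + 869)*(((99 + 1001) + 944) + c(-31)) = (-2607 + 869)*(((99 + 1001) + 944) + (9 + 2*(-31) + 9/(-31))) = -1738*((1100 + 944) + (9 - 62 + 9*(-1/31))) = -1738*(2044 + (9 - 62 - 9/31)) = -1738*(2044 - 1652/31) = -1738*61712/31 = -107255456/31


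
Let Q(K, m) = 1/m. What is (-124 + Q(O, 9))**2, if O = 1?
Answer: 1243225/81 ≈ 15348.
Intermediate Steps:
(-124 + Q(O, 9))**2 = (-124 + 1/9)**2 = (-1115/9)**2 = 1243225/81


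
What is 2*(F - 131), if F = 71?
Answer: -120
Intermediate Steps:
2*(F - 131) = 2*(71 - 131) = 2*(-60) = -120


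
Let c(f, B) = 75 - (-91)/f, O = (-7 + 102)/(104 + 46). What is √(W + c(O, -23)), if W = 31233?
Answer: 3*√1261562/19 ≈ 177.35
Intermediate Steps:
O = 19/30 (O = 95/150 = 95*(1/150) = 19/30 ≈ 0.63333)
c(f, B) = 75 + 91/f
√(W + c(O, -23)) = √(31233 + (75 + 91/(19/30))) = √(31233 + (75 + 91*(30/19))) = √(31233 + (75 + 2730/19)) = √(31233 + 4155/19) = √(597582/19) = 3*√1261562/19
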